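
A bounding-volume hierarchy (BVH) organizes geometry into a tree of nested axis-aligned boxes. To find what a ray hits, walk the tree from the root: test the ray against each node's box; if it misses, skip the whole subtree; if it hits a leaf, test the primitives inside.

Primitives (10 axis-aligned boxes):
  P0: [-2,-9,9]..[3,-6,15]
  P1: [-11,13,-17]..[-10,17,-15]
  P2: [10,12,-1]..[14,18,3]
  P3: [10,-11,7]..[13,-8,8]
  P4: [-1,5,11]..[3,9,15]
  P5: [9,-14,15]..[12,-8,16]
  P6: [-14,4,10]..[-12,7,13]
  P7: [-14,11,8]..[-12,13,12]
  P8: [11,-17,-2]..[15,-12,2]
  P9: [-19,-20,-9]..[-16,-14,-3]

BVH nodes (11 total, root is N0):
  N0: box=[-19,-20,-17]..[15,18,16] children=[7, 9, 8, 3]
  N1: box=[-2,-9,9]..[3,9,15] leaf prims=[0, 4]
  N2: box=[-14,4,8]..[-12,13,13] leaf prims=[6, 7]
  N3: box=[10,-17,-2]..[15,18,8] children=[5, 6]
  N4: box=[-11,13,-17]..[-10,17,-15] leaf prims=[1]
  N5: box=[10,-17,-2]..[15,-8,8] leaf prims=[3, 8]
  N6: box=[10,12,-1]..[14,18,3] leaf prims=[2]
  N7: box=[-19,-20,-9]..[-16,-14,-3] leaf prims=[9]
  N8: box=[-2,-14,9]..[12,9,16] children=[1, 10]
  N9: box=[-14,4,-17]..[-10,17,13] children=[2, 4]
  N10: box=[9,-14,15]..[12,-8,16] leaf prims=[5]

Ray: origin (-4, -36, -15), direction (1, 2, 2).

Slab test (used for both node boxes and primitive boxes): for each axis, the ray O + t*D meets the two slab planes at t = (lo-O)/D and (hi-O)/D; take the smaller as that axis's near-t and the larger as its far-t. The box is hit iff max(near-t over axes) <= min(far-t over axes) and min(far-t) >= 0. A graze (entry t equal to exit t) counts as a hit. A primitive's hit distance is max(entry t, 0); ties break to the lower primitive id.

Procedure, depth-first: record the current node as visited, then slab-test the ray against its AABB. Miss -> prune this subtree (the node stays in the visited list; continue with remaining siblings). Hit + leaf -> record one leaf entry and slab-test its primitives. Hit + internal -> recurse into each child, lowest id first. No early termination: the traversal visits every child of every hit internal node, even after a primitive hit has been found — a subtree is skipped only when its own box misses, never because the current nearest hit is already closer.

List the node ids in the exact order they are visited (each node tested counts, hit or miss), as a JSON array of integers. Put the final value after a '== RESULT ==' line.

Trace the traversal:
N0 x:[-15,19] y:[8,27] z:[-1,31/2] -> hit [8,31/2], descend [3, 7, 8, 9]
  N3 x:[14,19] y:[19/2,27] z:[13/2,23/2] -> miss, prune
  N7 x:[-15,-12] y:[8,11] z:[3,6] -> miss, prune
  N8 x:[2,16] y:[11,45/2] z:[12,31/2] -> hit [12,31/2], descend [1, 10]
    N1 x:[2,7] y:[27/2,45/2] z:[12,15] -> miss, prune
    N10 x:[13,16] y:[11,14] z:[15,31/2] -> miss, prune
  N9 x:[-10,-6] y:[20,53/2] z:[-1,14] -> miss, prune

Summary -> nodes [0, 3, 7, 8, 1, 10, 9]; box-tests=7; leaf-entries=0; first=miss

== RESULT ==
[0, 3, 7, 8, 1, 10, 9]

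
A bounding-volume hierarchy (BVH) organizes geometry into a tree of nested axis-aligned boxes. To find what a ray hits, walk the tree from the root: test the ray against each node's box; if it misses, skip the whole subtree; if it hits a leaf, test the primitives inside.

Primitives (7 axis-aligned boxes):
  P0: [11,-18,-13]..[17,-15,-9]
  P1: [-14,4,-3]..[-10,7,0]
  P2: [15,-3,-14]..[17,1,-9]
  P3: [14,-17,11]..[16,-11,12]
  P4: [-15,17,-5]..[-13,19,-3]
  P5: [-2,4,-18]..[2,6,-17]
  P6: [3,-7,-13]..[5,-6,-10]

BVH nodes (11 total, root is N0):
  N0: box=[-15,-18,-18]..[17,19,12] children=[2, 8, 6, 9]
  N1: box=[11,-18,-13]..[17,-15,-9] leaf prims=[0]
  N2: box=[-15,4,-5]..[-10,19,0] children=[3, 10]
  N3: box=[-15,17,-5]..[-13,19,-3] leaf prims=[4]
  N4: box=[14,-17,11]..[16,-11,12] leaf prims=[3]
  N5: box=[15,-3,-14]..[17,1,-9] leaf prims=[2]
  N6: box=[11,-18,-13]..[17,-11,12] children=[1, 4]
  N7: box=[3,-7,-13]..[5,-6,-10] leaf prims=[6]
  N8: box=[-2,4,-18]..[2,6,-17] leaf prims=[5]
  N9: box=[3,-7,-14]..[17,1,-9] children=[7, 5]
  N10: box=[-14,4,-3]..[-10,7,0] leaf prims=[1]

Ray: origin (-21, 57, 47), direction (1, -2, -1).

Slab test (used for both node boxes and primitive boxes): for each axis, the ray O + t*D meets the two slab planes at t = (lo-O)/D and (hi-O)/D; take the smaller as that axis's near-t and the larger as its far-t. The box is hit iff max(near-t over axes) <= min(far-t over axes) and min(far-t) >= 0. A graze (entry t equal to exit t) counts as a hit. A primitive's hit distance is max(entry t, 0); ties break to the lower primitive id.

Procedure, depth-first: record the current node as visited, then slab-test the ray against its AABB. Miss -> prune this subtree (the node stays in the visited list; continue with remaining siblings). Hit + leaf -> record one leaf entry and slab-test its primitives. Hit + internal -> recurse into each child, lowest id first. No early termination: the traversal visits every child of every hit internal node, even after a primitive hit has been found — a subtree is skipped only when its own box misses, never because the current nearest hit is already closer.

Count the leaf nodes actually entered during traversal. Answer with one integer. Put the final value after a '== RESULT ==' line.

Trace the traversal:
N0 x:[6,38] y:[19,75/2] z:[35,65] -> hit [35,75/2], descend [2, 6, 8, 9]
  N2 x:[6,11] y:[19,53/2] z:[47,52] -> miss, prune
  N6 x:[32,38] y:[34,75/2] z:[35,60] -> hit [35,75/2], descend [1, 4]
    N1 x:[32,38] y:[36,75/2] z:[56,60] -> miss, prune
    N4 x:[35,37] y:[34,37] z:[35,36] -> hit [35,36] leaf, test {P3@t=35}
  N8 x:[19,23] y:[51/2,53/2] z:[64,65] -> miss, prune
  N9 x:[24,38] y:[28,32] z:[56,61] -> miss, prune

order=[0, 2, 6, 1, 4, 8, 9]  |boxes|=7  |leaves|=1  hit=P3

== RESULT ==
1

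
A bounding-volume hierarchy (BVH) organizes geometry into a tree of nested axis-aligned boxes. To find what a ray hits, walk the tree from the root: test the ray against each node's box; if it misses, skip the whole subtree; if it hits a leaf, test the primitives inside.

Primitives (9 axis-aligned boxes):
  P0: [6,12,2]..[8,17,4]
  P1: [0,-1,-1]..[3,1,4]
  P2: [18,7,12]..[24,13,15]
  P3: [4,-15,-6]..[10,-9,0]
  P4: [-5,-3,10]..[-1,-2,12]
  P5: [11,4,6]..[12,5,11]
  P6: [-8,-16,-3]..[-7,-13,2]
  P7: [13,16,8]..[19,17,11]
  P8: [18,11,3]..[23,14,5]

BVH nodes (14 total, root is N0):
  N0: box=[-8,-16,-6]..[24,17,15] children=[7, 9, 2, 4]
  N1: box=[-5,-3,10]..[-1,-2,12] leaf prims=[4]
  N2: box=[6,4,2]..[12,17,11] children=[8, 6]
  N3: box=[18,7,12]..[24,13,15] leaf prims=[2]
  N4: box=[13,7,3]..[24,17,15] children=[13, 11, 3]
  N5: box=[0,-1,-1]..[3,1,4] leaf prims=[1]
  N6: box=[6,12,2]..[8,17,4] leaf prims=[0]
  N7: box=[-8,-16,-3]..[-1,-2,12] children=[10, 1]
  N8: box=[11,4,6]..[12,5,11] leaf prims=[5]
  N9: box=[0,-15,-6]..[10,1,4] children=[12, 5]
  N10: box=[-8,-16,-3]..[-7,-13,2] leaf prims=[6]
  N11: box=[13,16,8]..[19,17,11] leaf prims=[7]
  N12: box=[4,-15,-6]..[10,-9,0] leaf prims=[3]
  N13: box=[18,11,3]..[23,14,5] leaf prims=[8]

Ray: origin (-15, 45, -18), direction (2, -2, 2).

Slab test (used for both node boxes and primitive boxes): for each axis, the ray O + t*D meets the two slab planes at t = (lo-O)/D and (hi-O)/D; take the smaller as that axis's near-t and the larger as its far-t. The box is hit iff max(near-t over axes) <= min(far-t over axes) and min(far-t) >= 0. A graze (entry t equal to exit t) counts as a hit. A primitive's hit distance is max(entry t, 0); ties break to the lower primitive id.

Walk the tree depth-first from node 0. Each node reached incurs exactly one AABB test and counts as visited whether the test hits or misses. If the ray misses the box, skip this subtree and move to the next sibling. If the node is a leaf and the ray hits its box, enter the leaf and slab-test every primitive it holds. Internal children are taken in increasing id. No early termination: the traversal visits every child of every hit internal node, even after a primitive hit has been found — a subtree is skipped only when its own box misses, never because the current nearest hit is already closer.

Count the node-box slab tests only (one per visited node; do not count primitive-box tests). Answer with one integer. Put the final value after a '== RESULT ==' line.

Walk:
N0 x:[7/2,39/2] y:[14,61/2] z:[6,33/2] -> hit [14,33/2], descend [2, 4, 7, 9]
  N2 x:[21/2,27/2] y:[14,41/2] z:[10,29/2] -> miss, prune
  N4 x:[14,39/2] y:[14,19] z:[21/2,33/2] -> hit [14,33/2], descend [3, 11, 13]
    N3 x:[33/2,39/2] y:[16,19] z:[15,33/2] -> hit [33/2,33/2] leaf, test {P2@t=33/2}
    N11 x:[14,17] y:[14,29/2] z:[13,29/2] -> hit [14,29/2] leaf, test {P7@t=14}
    N13 x:[33/2,19] y:[31/2,17] z:[21/2,23/2] -> miss, prune
  N7 x:[7/2,7] y:[47/2,61/2] z:[15/2,15] -> miss, prune
  N9 x:[15/2,25/2] y:[22,30] z:[6,11] -> miss, prune

Summary -> nodes [0, 2, 4, 3, 11, 13, 7, 9]; box-tests=8; leaf-entries=2; first=P7

== RESULT ==
8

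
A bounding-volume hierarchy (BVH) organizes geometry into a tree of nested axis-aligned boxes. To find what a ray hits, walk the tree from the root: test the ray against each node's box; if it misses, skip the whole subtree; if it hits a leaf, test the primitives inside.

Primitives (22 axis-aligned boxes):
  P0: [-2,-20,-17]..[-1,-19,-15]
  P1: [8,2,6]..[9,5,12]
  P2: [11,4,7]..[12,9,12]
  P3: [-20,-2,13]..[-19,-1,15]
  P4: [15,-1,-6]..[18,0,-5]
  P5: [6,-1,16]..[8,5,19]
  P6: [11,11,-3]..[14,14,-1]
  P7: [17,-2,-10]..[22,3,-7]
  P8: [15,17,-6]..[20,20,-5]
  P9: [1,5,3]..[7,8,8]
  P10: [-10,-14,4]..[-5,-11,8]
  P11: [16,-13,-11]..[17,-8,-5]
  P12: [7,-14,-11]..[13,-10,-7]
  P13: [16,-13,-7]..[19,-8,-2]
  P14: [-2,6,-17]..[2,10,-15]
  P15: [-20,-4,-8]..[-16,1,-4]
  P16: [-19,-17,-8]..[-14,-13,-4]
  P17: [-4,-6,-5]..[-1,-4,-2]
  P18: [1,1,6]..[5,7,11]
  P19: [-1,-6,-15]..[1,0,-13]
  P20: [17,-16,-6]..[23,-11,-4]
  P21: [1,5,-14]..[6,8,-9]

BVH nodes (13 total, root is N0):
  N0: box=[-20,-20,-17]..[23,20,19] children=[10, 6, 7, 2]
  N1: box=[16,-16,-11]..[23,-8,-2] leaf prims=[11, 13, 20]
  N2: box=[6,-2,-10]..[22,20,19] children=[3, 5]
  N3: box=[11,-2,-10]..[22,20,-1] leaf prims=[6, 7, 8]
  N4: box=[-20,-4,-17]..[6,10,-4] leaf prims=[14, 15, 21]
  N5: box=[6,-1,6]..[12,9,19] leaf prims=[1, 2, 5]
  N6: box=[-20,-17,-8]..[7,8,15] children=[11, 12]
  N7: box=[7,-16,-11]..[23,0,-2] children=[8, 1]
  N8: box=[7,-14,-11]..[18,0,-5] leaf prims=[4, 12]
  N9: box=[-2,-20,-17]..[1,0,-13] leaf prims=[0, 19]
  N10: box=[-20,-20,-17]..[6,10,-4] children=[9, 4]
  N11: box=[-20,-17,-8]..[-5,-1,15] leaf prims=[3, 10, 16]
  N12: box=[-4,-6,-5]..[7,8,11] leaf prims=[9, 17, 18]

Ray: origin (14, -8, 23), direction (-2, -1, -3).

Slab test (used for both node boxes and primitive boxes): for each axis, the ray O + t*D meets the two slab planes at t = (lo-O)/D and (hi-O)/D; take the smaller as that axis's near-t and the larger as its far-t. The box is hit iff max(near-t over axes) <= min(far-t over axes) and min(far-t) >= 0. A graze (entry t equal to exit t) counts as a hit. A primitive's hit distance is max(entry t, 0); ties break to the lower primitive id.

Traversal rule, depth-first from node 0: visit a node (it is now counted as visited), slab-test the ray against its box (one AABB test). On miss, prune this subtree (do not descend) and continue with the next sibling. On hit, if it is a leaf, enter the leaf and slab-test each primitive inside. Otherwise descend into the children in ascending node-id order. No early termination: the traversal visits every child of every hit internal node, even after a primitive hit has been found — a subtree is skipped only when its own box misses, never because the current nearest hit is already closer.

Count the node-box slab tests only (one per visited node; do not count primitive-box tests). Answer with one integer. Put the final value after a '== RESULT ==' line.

Walk:
N0 x:[-9/2,17] y:[-28,12] z:[4/3,40/3] -> hit [4/3,12], descend [2, 6, 7, 10]
  N2 x:[-4,4] y:[-28,-6] z:[4/3,11] -> miss, prune
  N6 x:[7/2,17] y:[-16,9] z:[8/3,31/3] -> hit [7/2,9], descend [11, 12]
    N11 x:[19/2,17] y:[-7,9] z:[8/3,31/3] -> miss, prune
    N12 x:[7/2,9] y:[-16,-2] z:[4,28/3] -> miss, prune
  N7 x:[-9/2,7/2] y:[-8,8] z:[25/3,34/3] -> miss, prune
  N10 x:[4,17] y:[-18,12] z:[9,40/3] -> hit [9,12], descend [4, 9]
    N4 x:[4,17] y:[-18,-4] z:[9,40/3] -> miss, prune
    N9 x:[13/2,8] y:[-8,12] z:[12,40/3] -> miss, prune

9 AABB tests over nodes [0, 2, 6, 11, 12, 7, 10, 4, 9]; 0 leaves entered; closest miss.

== RESULT ==
9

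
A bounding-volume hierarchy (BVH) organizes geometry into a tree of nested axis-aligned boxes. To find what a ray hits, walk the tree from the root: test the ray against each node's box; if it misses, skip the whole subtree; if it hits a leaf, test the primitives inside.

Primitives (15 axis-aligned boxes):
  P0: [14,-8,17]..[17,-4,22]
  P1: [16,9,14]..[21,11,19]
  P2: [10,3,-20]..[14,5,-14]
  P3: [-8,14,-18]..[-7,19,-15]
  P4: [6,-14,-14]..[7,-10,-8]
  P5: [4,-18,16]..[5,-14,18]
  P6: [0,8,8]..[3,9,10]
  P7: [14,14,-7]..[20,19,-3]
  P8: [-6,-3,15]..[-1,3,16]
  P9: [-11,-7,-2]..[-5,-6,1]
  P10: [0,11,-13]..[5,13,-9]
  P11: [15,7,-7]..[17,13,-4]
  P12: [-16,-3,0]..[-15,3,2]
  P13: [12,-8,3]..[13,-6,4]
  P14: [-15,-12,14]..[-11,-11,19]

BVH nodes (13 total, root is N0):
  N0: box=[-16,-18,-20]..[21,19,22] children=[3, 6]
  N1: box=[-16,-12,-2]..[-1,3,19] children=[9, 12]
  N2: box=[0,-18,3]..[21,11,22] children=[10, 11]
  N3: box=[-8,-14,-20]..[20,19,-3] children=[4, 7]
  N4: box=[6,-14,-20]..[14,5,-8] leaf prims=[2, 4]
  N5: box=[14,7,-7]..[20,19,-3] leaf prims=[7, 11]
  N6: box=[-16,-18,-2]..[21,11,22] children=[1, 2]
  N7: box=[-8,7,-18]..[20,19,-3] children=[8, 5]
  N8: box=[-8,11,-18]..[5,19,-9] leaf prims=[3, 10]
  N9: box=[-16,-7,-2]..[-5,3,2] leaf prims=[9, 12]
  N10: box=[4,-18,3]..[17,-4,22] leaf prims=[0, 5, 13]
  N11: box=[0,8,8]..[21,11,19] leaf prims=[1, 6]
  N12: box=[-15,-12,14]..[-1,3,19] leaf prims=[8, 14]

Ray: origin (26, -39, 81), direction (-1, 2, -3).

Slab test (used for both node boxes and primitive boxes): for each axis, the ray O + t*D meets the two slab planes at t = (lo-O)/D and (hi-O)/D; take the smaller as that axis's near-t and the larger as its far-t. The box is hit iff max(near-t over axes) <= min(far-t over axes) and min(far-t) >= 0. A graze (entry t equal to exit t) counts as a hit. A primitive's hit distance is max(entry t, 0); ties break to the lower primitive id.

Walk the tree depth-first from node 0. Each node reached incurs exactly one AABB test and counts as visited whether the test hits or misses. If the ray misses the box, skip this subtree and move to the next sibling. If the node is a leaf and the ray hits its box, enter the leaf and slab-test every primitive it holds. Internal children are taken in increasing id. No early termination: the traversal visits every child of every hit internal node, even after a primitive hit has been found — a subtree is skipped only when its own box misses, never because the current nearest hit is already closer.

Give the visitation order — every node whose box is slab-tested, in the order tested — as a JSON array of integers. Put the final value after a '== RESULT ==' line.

Walk:
N0 x:[5,42] y:[21/2,29] z:[59/3,101/3] -> hit [59/3,29], descend [3, 6]
  N3 x:[6,34] y:[25/2,29] z:[28,101/3] -> hit [28,29], descend [4, 7]
    N4 x:[12,20] y:[25/2,22] z:[89/3,101/3] -> miss, prune
    N7 x:[6,34] y:[23,29] z:[28,33] -> hit [28,29], descend [5, 8]
      N5 x:[6,12] y:[23,29] z:[28,88/3] -> miss, prune
      N8 x:[21,34] y:[25,29] z:[30,33] -> miss, prune
  N6 x:[5,42] y:[21/2,25] z:[59/3,83/3] -> hit [59/3,25], descend [1, 2]
    N1 x:[27,42] y:[27/2,21] z:[62/3,83/3] -> miss, prune
    N2 x:[5,26] y:[21/2,25] z:[59/3,26] -> hit [59/3,25], descend [10, 11]
      N10 x:[9,22] y:[21/2,35/2] z:[59/3,26] -> miss, prune
      N11 x:[5,26] y:[47/2,25] z:[62/3,73/3] -> hit [47/2,73/3] leaf, test {P1(miss), P6@t=71/3}

order=[0, 3, 4, 7, 5, 8, 6, 1, 2, 10, 11]  |boxes|=11  |leaves|=1  hit=P6

== RESULT ==
[0, 3, 4, 7, 5, 8, 6, 1, 2, 10, 11]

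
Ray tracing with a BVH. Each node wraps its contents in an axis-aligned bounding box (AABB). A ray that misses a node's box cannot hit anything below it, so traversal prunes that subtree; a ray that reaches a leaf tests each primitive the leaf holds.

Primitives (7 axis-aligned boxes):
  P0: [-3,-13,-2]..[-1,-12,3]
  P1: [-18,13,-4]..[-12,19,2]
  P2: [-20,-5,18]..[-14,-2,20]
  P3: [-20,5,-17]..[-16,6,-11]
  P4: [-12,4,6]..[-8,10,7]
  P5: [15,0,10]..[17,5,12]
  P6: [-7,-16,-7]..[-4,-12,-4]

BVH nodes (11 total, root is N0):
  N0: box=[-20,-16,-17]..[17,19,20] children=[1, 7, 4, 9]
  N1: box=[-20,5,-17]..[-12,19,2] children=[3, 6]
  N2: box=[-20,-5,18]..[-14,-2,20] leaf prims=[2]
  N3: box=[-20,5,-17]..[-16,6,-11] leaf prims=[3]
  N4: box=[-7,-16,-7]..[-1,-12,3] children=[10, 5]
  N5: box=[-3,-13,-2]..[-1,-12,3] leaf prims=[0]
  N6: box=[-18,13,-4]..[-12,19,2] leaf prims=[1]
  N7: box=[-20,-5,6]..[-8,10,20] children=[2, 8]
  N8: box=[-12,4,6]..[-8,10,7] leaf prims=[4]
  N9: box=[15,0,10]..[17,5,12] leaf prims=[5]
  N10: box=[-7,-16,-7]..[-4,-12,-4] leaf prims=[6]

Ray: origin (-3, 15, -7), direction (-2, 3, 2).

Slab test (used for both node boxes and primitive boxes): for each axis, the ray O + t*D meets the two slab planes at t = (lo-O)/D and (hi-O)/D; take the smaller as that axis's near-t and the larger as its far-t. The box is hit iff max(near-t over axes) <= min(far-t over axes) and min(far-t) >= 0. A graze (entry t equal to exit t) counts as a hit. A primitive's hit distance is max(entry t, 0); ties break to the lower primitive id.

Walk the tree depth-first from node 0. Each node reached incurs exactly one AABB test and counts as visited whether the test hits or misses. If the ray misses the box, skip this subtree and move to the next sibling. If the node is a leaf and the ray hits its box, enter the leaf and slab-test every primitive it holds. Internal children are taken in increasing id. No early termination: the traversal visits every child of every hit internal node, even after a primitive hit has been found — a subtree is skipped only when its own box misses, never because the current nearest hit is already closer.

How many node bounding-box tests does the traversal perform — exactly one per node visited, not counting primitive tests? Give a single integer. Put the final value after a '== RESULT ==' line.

Trace the traversal:
N0 x:[-10,17/2] y:[-31/3,4/3] z:[-5,27/2] -> hit [-5,4/3], descend [1, 4, 7, 9]
  N1 x:[9/2,17/2] y:[-10/3,4/3] z:[-5,9/2] -> miss, prune
  N4 x:[-1,2] y:[-31/3,-9] z:[0,5] -> miss, prune
  N7 x:[5/2,17/2] y:[-20/3,-5/3] z:[13/2,27/2] -> miss, prune
  N9 x:[-10,-9] y:[-5,-10/3] z:[17/2,19/2] -> miss, prune

Visited [0, 1, 4, 7, 9]. Tests: 5 box, 0 leaf. Nearest: miss.

== RESULT ==
5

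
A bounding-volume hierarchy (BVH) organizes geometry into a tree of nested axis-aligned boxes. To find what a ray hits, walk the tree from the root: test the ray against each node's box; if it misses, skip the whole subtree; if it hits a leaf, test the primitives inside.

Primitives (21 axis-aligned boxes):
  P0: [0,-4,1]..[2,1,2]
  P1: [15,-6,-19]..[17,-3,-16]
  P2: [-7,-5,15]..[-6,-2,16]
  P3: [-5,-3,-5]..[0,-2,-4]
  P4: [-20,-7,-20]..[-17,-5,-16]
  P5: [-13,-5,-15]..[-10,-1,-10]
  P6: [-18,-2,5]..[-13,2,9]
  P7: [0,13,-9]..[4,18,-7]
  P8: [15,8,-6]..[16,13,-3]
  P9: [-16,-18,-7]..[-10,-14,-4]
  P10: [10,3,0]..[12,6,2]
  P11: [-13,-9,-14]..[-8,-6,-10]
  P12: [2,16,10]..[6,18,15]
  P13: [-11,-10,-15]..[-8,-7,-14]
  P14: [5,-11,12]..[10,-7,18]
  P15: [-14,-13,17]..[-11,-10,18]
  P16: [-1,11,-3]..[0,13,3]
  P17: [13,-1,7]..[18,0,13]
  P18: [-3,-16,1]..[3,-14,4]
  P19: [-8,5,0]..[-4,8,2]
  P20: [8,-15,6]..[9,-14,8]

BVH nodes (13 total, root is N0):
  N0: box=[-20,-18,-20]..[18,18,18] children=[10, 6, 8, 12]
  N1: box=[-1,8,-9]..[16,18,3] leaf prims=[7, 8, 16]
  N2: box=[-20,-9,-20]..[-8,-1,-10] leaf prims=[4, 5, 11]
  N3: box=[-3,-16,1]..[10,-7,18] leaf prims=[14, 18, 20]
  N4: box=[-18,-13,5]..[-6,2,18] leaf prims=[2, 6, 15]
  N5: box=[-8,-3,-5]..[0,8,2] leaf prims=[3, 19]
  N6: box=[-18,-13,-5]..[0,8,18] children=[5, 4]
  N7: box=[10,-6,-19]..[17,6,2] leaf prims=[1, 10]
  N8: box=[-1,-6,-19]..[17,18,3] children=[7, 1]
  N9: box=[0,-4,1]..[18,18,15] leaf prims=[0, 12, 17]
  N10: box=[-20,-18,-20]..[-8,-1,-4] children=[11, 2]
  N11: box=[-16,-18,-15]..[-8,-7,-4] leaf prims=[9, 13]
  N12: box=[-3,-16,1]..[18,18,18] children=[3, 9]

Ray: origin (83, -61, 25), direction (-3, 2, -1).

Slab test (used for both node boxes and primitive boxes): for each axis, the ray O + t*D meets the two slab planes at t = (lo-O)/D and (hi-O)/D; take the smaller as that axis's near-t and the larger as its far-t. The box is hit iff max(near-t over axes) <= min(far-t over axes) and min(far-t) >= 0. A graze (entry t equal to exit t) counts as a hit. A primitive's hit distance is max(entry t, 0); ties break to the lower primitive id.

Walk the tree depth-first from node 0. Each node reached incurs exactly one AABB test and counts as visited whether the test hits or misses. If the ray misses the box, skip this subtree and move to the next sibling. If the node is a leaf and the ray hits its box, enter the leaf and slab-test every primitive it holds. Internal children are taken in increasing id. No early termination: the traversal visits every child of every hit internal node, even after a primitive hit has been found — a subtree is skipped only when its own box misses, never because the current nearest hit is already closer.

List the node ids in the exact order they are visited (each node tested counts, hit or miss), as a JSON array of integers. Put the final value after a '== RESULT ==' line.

Walk:
N0 x:[65/3,103/3] y:[43/2,79/2] z:[7,45] -> hit [65/3,103/3], descend [6, 8, 10, 12]
  N6 x:[83/3,101/3] y:[24,69/2] z:[7,30] -> hit [83/3,30], descend [4, 5]
    N4 x:[89/3,101/3] y:[24,63/2] z:[7,20] -> miss, prune
    N5 x:[83/3,91/3] y:[29,69/2] z:[23,30] -> hit [29,30] leaf, test {P3@t=29, P19(miss)}
  N8 x:[22,28] y:[55/2,79/2] z:[22,44] -> hit [55/2,28], descend [1, 7]
    N1 x:[67/3,28] y:[69/2,79/2] z:[22,34] -> miss, prune
    N7 x:[22,73/3] y:[55/2,67/2] z:[23,44] -> miss, prune
  N10 x:[91/3,103/3] y:[43/2,30] z:[29,45] -> miss, prune
  N12 x:[65/3,86/3] y:[45/2,79/2] z:[7,24] -> hit [45/2,24], descend [3, 9]
    N3 x:[73/3,86/3] y:[45/2,27] z:[7,24] -> miss, prune
    N9 x:[65/3,83/3] y:[57/2,79/2] z:[10,24] -> miss, prune

Visited [0, 6, 4, 5, 8, 1, 7, 10, 12, 3, 9]. Tests: 11 box, 1 leaf. Nearest: P3.

== RESULT ==
[0, 6, 4, 5, 8, 1, 7, 10, 12, 3, 9]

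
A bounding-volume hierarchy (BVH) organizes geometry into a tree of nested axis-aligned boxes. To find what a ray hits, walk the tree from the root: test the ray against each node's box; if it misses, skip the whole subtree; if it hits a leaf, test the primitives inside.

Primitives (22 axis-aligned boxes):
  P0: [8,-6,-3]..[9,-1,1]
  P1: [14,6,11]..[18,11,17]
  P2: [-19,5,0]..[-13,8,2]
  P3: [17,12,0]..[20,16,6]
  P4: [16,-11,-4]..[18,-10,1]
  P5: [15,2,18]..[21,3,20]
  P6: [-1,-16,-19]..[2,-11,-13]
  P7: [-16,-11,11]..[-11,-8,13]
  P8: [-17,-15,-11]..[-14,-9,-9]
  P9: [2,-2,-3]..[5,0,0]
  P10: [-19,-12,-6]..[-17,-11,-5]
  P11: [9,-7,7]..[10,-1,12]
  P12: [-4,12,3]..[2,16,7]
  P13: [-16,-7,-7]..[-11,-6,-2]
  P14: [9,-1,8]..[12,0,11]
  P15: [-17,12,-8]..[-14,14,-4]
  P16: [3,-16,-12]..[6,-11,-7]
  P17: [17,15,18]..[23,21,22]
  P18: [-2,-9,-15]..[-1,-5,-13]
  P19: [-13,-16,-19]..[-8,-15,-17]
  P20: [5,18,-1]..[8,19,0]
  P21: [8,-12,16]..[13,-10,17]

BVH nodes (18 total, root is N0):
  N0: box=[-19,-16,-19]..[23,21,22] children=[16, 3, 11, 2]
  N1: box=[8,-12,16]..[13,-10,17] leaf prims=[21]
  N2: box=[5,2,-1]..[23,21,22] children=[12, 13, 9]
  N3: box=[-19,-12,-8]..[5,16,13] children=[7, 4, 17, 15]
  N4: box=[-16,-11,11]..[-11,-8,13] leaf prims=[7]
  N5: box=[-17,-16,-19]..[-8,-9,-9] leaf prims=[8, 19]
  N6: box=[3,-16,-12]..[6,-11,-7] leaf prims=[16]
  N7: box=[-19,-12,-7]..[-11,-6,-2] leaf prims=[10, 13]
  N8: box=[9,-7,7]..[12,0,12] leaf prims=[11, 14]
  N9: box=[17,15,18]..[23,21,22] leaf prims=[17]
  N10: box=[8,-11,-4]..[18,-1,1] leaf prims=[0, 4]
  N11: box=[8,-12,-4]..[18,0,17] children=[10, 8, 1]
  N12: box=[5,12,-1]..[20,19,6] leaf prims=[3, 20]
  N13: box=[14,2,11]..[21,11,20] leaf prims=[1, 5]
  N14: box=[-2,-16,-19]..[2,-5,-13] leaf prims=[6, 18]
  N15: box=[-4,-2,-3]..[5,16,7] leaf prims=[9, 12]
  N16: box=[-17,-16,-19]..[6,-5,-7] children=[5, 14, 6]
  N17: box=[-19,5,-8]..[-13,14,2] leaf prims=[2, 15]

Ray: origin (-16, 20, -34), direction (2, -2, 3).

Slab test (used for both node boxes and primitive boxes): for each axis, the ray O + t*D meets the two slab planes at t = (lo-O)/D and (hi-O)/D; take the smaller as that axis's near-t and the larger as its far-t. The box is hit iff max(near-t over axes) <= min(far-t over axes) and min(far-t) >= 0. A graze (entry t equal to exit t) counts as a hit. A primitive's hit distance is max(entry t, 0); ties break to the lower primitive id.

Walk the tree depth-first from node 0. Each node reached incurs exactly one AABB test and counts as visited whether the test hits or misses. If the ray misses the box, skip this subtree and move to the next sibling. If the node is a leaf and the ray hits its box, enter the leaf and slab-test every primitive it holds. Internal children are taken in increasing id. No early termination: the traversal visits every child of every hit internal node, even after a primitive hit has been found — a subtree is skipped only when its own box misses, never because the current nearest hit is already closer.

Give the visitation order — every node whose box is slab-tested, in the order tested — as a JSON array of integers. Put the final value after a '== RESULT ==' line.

Walk:
N0 x:[-3/2,39/2] y:[-1/2,18] z:[5,56/3] -> hit [5,18], descend [2, 3, 11, 16]
  N2 x:[21/2,39/2] y:[-1/2,9] z:[11,56/3] -> miss, prune
  N3 x:[-3/2,21/2] y:[2,16] z:[26/3,47/3] -> hit [26/3,21/2], descend [4, 7, 15, 17]
    N4 x:[0,5/2] y:[14,31/2] z:[15,47/3] -> miss, prune
    N7 x:[-3/2,5/2] y:[13,16] z:[9,32/3] -> miss, prune
    N15 x:[6,21/2] y:[2,11] z:[31/3,41/3] -> hit [31/3,21/2] leaf, test {P9@t=31/3, P12(miss)}
    N17 x:[-3/2,3/2] y:[3,15/2] z:[26/3,12] -> miss, prune
  N11 x:[12,17] y:[10,16] z:[10,17] -> hit [12,16], descend [1, 8, 10]
    N1 x:[12,29/2] y:[15,16] z:[50/3,17] -> miss, prune
    N8 x:[25/2,14] y:[10,27/2] z:[41/3,46/3] -> miss, prune
    N10 x:[12,17] y:[21/2,31/2] z:[10,35/3] -> miss, prune
  N16 x:[-1/2,11] y:[25/2,18] z:[5,9] -> miss, prune

12 AABB tests over nodes [0, 2, 3, 4, 7, 15, 17, 11, 1, 8, 10, 16]; 1 leaf entered; closest P9.

== RESULT ==
[0, 2, 3, 4, 7, 15, 17, 11, 1, 8, 10, 16]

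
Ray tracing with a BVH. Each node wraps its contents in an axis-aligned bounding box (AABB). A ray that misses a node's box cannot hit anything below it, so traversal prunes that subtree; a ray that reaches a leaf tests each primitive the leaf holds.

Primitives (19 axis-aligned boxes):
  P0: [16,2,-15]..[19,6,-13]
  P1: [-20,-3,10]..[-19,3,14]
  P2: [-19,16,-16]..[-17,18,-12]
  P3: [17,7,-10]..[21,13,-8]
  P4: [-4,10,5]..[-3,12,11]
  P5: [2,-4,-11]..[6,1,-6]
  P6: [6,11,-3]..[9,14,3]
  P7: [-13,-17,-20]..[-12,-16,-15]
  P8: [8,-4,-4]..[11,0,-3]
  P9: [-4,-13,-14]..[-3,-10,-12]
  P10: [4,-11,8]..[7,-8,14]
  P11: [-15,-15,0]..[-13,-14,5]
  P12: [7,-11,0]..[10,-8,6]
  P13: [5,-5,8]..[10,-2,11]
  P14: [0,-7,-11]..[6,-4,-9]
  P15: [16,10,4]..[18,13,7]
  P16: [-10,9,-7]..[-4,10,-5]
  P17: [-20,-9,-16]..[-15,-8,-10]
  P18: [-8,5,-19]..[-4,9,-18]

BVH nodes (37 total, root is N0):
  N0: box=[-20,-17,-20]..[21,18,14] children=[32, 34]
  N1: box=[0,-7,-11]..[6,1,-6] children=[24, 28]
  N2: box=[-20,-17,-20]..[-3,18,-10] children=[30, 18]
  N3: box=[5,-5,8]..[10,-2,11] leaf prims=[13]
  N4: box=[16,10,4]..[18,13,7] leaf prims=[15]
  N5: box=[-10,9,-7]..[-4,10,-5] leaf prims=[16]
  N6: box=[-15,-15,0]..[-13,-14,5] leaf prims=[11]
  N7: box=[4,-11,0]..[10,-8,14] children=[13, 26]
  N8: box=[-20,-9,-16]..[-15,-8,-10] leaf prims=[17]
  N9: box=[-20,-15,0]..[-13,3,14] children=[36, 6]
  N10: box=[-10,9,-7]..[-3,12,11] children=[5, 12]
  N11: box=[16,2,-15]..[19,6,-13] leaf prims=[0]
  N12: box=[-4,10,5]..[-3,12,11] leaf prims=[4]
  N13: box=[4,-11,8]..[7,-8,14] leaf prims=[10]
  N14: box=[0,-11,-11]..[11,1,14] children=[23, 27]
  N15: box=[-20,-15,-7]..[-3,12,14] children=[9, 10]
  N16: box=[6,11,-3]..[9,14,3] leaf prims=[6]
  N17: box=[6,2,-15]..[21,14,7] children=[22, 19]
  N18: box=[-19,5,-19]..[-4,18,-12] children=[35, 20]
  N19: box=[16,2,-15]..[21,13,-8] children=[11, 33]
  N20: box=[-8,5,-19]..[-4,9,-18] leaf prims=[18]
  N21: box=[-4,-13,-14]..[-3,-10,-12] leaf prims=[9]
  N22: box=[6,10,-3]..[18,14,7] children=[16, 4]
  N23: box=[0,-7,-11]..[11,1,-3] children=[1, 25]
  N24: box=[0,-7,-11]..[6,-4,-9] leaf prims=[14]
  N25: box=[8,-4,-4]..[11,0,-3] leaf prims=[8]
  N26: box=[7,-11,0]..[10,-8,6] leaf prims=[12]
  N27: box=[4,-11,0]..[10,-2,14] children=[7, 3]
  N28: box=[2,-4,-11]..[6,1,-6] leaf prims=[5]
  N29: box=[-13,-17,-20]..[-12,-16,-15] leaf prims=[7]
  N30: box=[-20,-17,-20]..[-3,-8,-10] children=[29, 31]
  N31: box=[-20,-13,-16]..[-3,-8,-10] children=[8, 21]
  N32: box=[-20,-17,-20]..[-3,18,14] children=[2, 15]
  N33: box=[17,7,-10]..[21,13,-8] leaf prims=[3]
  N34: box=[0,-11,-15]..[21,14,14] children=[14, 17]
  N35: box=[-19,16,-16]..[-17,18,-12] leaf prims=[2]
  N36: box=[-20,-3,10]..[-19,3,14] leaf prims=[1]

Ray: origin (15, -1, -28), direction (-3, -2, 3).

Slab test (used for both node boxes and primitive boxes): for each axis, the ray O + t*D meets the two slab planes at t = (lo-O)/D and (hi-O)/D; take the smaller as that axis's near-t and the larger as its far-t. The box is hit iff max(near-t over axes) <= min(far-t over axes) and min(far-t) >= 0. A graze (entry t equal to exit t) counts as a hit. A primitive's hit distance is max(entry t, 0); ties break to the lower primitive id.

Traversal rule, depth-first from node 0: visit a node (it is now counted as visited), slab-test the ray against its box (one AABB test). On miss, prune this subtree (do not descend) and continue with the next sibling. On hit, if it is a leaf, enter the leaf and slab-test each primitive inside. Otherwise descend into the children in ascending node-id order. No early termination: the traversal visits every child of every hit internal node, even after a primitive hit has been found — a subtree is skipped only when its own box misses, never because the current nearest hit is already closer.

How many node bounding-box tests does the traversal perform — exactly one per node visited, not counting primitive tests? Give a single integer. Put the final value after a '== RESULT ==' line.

Walk:
N0 x:[-2,35/3] y:[-19/2,8] z:[8/3,14] -> hit [8/3,8], descend [32, 34]
  N32 x:[6,35/3] y:[-19/2,8] z:[8/3,14] -> hit [6,8], descend [2, 15]
    N2 x:[6,35/3] y:[-19/2,8] z:[8/3,6] -> hit [6,6], descend [18, 30]
      N18 x:[19/3,34/3] y:[-19/2,-3] z:[3,16/3] -> miss, prune
      N30 x:[6,35/3] y:[7/2,8] z:[8/3,6] -> hit [6,6], descend [29, 31]
        N29 x:[9,28/3] y:[15/2,8] z:[8/3,13/3] -> miss, prune
        N31 x:[6,35/3] y:[7/2,6] z:[4,6] -> hit [6,6], descend [8, 21]
          N8 x:[10,35/3] y:[7/2,4] z:[4,6] -> miss, prune
          N21 x:[6,19/3] y:[9/2,6] z:[14/3,16/3] -> miss, prune
    N15 x:[6,35/3] y:[-13/2,7] z:[7,14] -> hit [7,7], descend [9, 10]
      N9 x:[28/3,35/3] y:[-2,7] z:[28/3,14] -> miss, prune
      N10 x:[6,25/3] y:[-13/2,-5] z:[7,13] -> miss, prune
  N34 x:[-2,5] y:[-15/2,5] z:[13/3,14] -> hit [13/3,5], descend [14, 17]
    N14 x:[4/3,5] y:[-1,5] z:[17/3,14] -> miss, prune
    N17 x:[-2,3] y:[-15/2,-3/2] z:[13/3,35/3] -> miss, prune

Summary -> nodes [0, 32, 2, 18, 30, 29, 31, 8, 21, 15, 9, 10, 34, 14, 17]; box-tests=15; leaf-entries=0; first=miss

== RESULT ==
15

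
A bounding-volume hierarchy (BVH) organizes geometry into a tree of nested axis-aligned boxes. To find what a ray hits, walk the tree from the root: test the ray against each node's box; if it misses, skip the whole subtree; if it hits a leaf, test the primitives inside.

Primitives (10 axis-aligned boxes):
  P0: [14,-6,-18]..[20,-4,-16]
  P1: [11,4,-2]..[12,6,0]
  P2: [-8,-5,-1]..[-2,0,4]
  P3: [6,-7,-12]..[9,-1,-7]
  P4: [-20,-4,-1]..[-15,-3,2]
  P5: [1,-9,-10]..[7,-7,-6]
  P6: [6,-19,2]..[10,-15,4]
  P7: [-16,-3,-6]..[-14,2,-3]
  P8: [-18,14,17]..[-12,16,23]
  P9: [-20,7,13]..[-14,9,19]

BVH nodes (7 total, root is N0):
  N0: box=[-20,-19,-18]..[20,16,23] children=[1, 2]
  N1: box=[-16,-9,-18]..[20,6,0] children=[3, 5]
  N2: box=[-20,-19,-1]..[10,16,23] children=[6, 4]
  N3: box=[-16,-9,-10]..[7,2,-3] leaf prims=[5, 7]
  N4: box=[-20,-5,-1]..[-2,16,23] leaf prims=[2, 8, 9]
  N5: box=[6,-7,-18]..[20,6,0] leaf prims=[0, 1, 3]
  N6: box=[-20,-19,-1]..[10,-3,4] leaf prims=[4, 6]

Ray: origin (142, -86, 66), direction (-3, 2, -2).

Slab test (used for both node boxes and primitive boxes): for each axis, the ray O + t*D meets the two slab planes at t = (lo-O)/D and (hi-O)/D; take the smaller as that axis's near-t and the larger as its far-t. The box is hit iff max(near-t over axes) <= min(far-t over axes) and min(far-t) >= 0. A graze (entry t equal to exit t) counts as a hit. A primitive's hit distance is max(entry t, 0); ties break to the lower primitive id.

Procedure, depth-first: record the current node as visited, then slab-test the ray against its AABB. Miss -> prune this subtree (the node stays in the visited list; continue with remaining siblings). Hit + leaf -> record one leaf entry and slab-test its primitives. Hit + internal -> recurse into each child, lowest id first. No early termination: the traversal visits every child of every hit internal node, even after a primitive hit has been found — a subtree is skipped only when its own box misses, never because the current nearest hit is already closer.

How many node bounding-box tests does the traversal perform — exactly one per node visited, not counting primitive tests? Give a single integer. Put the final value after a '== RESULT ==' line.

Traverse from the root:
N0 x:[122/3,54] y:[67/2,51] z:[43/2,42] -> hit [122/3,42], descend [1, 2]
  N1 x:[122/3,158/3] y:[77/2,46] z:[33,42] -> hit [122/3,42], descend [3, 5]
    N3 x:[45,158/3] y:[77/2,44] z:[69/2,38] -> miss, prune
    N5 x:[122/3,136/3] y:[79/2,46] z:[33,42] -> hit [122/3,42] leaf, test {P0@t=41, P1(miss), P3(miss)}
  N2 x:[44,54] y:[67/2,51] z:[43/2,67/2] -> miss, prune

5 AABB tests over nodes [0, 1, 3, 5, 2]; 1 leaf entered; closest P0.

== RESULT ==
5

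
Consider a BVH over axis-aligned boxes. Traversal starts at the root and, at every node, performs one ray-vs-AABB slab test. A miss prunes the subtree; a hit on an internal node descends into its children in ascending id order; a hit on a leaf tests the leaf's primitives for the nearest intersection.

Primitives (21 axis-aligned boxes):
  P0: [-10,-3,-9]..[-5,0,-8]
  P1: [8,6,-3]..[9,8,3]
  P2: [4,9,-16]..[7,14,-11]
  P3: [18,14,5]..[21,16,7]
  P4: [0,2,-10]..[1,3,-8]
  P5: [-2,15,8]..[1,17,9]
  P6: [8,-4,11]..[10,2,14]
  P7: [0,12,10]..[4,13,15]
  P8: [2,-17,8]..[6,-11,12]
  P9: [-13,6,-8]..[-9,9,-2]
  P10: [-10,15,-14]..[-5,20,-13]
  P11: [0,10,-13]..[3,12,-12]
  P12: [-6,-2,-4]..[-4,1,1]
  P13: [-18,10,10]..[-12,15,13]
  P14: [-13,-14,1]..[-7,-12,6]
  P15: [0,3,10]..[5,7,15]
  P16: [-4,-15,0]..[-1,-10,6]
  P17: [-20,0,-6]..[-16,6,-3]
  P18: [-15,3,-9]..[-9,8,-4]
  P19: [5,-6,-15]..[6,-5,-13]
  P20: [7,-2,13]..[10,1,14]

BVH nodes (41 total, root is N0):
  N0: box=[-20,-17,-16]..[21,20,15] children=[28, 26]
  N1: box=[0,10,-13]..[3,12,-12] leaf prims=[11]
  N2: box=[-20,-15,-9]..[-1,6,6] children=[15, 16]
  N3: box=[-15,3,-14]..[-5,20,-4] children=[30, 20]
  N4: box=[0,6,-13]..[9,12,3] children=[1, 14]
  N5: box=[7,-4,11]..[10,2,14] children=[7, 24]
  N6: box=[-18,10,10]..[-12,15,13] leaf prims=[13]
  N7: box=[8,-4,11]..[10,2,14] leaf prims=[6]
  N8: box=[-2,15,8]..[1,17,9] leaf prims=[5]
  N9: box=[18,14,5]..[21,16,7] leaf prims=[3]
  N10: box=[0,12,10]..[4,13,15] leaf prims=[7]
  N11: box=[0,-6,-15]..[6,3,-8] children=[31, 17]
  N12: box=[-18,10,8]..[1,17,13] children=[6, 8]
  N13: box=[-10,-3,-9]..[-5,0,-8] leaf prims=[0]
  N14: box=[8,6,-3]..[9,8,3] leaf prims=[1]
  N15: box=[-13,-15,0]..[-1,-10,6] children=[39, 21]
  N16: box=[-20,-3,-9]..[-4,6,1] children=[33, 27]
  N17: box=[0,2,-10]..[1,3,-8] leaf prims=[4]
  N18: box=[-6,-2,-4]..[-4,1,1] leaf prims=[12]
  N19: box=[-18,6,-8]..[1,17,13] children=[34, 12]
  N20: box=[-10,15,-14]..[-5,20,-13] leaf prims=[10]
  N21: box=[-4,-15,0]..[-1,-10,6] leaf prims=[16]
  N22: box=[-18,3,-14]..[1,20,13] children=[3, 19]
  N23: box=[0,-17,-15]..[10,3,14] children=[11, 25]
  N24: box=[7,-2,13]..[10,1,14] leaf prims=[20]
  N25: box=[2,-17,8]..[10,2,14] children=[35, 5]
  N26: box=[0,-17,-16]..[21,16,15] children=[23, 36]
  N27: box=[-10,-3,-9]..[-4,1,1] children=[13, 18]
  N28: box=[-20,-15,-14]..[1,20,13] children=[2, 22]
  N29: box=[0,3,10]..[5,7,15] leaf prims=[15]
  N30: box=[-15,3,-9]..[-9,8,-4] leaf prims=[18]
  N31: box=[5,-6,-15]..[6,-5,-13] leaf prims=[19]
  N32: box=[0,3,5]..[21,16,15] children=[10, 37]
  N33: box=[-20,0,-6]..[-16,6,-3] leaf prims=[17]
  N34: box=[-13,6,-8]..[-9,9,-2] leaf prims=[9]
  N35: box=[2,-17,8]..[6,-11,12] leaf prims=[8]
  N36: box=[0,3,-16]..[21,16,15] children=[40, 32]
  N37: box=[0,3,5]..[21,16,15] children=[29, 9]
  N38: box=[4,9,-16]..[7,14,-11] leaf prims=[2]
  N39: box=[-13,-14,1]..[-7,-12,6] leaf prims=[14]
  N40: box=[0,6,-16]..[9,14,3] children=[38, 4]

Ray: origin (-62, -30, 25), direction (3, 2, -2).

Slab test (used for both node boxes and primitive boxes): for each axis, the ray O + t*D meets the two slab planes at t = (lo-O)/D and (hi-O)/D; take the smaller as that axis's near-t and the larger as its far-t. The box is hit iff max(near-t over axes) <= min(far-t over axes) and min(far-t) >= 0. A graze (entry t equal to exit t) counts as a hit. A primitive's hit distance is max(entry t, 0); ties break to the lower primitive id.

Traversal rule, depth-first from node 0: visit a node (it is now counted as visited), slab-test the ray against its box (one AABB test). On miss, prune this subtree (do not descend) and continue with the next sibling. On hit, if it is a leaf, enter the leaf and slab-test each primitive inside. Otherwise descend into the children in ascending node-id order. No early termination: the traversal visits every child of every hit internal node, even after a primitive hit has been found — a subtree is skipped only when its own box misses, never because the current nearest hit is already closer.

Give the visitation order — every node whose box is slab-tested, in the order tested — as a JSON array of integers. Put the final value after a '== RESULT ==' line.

Walk:
N0 x:[14,83/3] y:[13/2,25] z:[5,41/2] -> hit [14,41/2], descend [26, 28]
  N26 x:[62/3,83/3] y:[13/2,23] z:[5,41/2] -> miss, prune
  N28 x:[14,21] y:[15/2,25] z:[6,39/2] -> hit [14,39/2], descend [2, 22]
    N2 x:[14,61/3] y:[15/2,18] z:[19/2,17] -> hit [14,17], descend [15, 16]
      N15 x:[49/3,61/3] y:[15/2,10] z:[19/2,25/2] -> miss, prune
      N16 x:[14,58/3] y:[27/2,18] z:[12,17] -> hit [14,17], descend [27, 33]
        N27 x:[52/3,58/3] y:[27/2,31/2] z:[12,17] -> miss, prune
        N33 x:[14,46/3] y:[15,18] z:[14,31/2] -> hit [15,46/3] leaf, test {P17@t=15}
    N22 x:[44/3,21] y:[33/2,25] z:[6,39/2] -> hit [33/2,39/2], descend [3, 19]
      N3 x:[47/3,19] y:[33/2,25] z:[29/2,39/2] -> hit [33/2,19], descend [20, 30]
        N20 x:[52/3,19] y:[45/2,25] z:[19,39/2] -> miss, prune
        N30 x:[47/3,53/3] y:[33/2,19] z:[29/2,17] -> hit [33/2,17] leaf, test {P18@t=33/2}
      N19 x:[44/3,21] y:[18,47/2] z:[6,33/2] -> miss, prune

order=[0, 26, 28, 2, 15, 16, 27, 33, 22, 3, 20, 30, 19]  |boxes|=13  |leaves|=2  hit=P17

== RESULT ==
[0, 26, 28, 2, 15, 16, 27, 33, 22, 3, 20, 30, 19]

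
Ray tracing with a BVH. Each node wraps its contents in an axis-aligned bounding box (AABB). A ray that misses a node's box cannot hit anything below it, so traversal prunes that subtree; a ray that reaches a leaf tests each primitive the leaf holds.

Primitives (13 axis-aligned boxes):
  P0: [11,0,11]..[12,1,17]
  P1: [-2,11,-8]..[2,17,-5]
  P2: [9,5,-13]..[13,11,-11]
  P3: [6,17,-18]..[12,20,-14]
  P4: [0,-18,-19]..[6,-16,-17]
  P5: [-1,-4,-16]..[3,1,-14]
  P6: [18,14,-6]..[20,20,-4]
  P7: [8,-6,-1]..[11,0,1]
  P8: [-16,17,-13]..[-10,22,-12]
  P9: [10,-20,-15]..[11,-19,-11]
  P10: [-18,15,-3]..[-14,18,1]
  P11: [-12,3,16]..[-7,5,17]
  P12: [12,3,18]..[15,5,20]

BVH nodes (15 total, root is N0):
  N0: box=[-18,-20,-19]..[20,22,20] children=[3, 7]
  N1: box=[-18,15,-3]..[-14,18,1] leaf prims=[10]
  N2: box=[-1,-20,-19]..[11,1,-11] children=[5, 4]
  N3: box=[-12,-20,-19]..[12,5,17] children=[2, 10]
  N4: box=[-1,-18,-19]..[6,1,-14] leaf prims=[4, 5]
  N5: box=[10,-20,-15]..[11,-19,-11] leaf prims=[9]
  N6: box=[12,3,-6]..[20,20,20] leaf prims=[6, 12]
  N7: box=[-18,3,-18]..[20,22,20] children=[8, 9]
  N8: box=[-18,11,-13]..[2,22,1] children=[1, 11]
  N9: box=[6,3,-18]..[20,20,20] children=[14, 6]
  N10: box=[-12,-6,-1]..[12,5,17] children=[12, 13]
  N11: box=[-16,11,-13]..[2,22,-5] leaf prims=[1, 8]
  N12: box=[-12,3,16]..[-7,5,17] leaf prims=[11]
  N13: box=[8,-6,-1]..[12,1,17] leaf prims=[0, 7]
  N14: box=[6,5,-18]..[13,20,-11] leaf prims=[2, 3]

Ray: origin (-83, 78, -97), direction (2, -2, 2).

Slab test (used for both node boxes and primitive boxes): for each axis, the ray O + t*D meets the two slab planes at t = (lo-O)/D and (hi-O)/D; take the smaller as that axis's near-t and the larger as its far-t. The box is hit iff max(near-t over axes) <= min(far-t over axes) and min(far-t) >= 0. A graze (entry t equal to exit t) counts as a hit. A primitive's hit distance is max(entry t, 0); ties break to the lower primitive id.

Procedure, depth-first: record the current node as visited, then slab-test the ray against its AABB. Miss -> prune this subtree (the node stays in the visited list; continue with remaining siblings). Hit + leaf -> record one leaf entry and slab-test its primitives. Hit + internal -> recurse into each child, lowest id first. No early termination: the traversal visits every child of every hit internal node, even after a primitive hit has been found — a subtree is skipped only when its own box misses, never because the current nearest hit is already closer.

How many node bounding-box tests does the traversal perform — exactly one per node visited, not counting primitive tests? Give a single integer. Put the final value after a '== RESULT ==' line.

Walk:
N0 x:[65/2,103/2] y:[28,49] z:[39,117/2] -> hit [39,49], descend [3, 7]
  N3 x:[71/2,95/2] y:[73/2,49] z:[39,57] -> hit [39,95/2], descend [2, 10]
    N2 x:[41,47] y:[77/2,49] z:[39,43] -> hit [41,43], descend [4, 5]
      N4 x:[41,89/2] y:[77/2,48] z:[39,83/2] -> hit [41,83/2] leaf, test {P4(miss), P5@t=41}
      N5 x:[93/2,47] y:[97/2,49] z:[41,43] -> miss, prune
    N10 x:[71/2,95/2] y:[73/2,42] z:[48,57] -> miss, prune
  N7 x:[65/2,103/2] y:[28,75/2] z:[79/2,117/2] -> miss, prune

Summary -> nodes [0, 3, 2, 4, 5, 10, 7]; box-tests=7; leaf-entries=1; first=P5

== RESULT ==
7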